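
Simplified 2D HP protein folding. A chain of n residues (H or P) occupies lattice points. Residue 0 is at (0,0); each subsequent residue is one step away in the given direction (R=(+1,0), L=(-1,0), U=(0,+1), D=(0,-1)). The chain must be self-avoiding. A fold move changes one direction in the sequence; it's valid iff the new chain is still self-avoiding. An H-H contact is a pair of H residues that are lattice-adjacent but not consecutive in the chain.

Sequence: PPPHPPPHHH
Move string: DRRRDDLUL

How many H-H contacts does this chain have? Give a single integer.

Answer: 1

Derivation:
Positions: [(0, 0), (0, -1), (1, -1), (2, -1), (3, -1), (3, -2), (3, -3), (2, -3), (2, -2), (1, -2)]
H-H contact: residue 3 @(2,-1) - residue 8 @(2, -2)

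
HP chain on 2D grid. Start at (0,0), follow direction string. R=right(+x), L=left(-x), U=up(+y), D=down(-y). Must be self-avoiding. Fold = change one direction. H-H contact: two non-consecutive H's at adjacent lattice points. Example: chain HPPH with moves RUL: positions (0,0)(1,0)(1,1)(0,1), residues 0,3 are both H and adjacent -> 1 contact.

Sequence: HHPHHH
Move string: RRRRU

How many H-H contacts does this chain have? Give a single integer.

Answer: 0

Derivation:
Positions: [(0, 0), (1, 0), (2, 0), (3, 0), (4, 0), (4, 1)]
No H-H contacts found.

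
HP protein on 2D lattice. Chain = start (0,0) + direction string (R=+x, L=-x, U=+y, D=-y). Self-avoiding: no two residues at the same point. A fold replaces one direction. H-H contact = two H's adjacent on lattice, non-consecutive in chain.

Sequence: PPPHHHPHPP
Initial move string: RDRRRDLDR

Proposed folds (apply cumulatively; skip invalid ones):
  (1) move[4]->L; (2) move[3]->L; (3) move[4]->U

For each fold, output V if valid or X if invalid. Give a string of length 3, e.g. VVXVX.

Initial: RDRRRDLDR -> [(0, 0), (1, 0), (1, -1), (2, -1), (3, -1), (4, -1), (4, -2), (3, -2), (3, -3), (4, -3)]
Fold 1: move[4]->L => RDRRLDLDR INVALID (collision), skipped
Fold 2: move[3]->L => RDRLRDLDR INVALID (collision), skipped
Fold 3: move[4]->U => RDRRUDLDR INVALID (collision), skipped

Answer: XXX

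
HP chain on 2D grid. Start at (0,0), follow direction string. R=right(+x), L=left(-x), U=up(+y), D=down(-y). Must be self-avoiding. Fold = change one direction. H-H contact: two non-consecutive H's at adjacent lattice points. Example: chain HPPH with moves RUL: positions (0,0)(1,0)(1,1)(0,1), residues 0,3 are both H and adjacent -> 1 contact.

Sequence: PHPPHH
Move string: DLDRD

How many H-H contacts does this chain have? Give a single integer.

Answer: 1

Derivation:
Positions: [(0, 0), (0, -1), (-1, -1), (-1, -2), (0, -2), (0, -3)]
H-H contact: residue 1 @(0,-1) - residue 4 @(0, -2)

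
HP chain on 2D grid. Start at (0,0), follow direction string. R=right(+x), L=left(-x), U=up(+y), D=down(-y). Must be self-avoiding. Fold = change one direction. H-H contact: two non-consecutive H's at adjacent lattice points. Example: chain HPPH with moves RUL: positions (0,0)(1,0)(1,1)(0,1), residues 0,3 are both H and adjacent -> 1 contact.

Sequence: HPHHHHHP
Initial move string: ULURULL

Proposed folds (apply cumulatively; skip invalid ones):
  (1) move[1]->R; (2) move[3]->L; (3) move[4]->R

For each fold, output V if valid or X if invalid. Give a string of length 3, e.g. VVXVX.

Answer: VVX

Derivation:
Initial: ULURULL -> [(0, 0), (0, 1), (-1, 1), (-1, 2), (0, 2), (0, 3), (-1, 3), (-2, 3)]
Fold 1: move[1]->R => URURULL VALID
Fold 2: move[3]->L => URULULL VALID
Fold 3: move[4]->R => URULRLL INVALID (collision), skipped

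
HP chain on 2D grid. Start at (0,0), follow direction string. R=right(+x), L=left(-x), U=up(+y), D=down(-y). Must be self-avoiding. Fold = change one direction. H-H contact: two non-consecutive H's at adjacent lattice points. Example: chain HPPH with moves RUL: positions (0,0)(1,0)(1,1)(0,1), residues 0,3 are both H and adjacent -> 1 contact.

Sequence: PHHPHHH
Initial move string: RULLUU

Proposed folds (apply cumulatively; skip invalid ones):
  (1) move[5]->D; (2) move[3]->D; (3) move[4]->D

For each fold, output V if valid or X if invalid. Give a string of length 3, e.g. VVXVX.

Initial: RULLUU -> [(0, 0), (1, 0), (1, 1), (0, 1), (-1, 1), (-1, 2), (-1, 3)]
Fold 1: move[5]->D => RULLUD INVALID (collision), skipped
Fold 2: move[3]->D => RULDUU INVALID (collision), skipped
Fold 3: move[4]->D => RULLDU INVALID (collision), skipped

Answer: XXX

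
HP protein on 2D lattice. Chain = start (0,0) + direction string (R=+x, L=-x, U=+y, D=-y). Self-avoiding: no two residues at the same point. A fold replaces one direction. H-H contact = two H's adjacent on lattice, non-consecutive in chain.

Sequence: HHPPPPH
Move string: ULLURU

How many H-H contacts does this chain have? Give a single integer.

Positions: [(0, 0), (0, 1), (-1, 1), (-2, 1), (-2, 2), (-1, 2), (-1, 3)]
No H-H contacts found.

Answer: 0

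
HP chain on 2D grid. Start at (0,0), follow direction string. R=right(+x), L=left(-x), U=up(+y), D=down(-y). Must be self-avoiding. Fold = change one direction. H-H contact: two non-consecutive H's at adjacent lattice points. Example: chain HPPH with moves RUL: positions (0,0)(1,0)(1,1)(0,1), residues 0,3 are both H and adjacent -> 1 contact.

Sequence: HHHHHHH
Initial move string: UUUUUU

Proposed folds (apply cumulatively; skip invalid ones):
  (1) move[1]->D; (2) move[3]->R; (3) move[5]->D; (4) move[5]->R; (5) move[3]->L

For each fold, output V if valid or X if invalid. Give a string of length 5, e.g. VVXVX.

Answer: XVXVV

Derivation:
Initial: UUUUUU -> [(0, 0), (0, 1), (0, 2), (0, 3), (0, 4), (0, 5), (0, 6)]
Fold 1: move[1]->D => UDUUUU INVALID (collision), skipped
Fold 2: move[3]->R => UUURUU VALID
Fold 3: move[5]->D => UUURUD INVALID (collision), skipped
Fold 4: move[5]->R => UUURUR VALID
Fold 5: move[3]->L => UUULUR VALID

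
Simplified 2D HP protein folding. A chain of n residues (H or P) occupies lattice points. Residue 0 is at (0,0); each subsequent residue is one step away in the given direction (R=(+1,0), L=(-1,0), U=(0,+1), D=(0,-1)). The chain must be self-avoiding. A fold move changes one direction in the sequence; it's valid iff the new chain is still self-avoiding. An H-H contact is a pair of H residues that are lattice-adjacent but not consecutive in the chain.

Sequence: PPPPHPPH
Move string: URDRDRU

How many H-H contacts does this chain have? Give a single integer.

Answer: 1

Derivation:
Positions: [(0, 0), (0, 1), (1, 1), (1, 0), (2, 0), (2, -1), (3, -1), (3, 0)]
H-H contact: residue 4 @(2,0) - residue 7 @(3, 0)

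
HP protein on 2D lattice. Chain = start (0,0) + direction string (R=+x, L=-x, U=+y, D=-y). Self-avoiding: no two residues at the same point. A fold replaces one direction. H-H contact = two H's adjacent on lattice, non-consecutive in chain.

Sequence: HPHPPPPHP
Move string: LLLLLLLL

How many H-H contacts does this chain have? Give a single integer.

Positions: [(0, 0), (-1, 0), (-2, 0), (-3, 0), (-4, 0), (-5, 0), (-6, 0), (-7, 0), (-8, 0)]
No H-H contacts found.

Answer: 0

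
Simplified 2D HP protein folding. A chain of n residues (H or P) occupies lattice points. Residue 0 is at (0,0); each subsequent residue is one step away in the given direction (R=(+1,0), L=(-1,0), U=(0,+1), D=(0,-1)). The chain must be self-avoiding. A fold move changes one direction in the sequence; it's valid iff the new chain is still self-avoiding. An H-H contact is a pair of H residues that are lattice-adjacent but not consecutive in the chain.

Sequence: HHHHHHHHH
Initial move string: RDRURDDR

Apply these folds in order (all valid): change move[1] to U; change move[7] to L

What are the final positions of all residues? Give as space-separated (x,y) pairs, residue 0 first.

Initial moves: RDRURDDR
Fold: move[1]->U => RURURDDR (positions: [(0, 0), (1, 0), (1, 1), (2, 1), (2, 2), (3, 2), (3, 1), (3, 0), (4, 0)])
Fold: move[7]->L => RURURDDL (positions: [(0, 0), (1, 0), (1, 1), (2, 1), (2, 2), (3, 2), (3, 1), (3, 0), (2, 0)])

Answer: (0,0) (1,0) (1,1) (2,1) (2,2) (3,2) (3,1) (3,0) (2,0)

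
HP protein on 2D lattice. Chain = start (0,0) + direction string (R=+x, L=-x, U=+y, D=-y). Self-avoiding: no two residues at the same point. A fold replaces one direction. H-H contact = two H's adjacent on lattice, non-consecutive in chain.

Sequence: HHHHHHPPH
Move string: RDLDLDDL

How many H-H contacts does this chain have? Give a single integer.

Answer: 1

Derivation:
Positions: [(0, 0), (1, 0), (1, -1), (0, -1), (0, -2), (-1, -2), (-1, -3), (-1, -4), (-2, -4)]
H-H contact: residue 0 @(0,0) - residue 3 @(0, -1)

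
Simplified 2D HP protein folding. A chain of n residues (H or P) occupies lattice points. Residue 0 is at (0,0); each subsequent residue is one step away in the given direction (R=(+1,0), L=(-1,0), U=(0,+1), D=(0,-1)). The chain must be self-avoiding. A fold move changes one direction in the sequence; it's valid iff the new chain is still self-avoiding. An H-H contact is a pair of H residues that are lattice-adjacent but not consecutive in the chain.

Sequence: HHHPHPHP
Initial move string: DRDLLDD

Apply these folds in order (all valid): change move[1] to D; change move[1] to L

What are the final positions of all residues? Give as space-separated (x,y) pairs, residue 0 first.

Initial moves: DRDLLDD
Fold: move[1]->D => DDDLLDD (positions: [(0, 0), (0, -1), (0, -2), (0, -3), (-1, -3), (-2, -3), (-2, -4), (-2, -5)])
Fold: move[1]->L => DLDLLDD (positions: [(0, 0), (0, -1), (-1, -1), (-1, -2), (-2, -2), (-3, -2), (-3, -3), (-3, -4)])

Answer: (0,0) (0,-1) (-1,-1) (-1,-2) (-2,-2) (-3,-2) (-3,-3) (-3,-4)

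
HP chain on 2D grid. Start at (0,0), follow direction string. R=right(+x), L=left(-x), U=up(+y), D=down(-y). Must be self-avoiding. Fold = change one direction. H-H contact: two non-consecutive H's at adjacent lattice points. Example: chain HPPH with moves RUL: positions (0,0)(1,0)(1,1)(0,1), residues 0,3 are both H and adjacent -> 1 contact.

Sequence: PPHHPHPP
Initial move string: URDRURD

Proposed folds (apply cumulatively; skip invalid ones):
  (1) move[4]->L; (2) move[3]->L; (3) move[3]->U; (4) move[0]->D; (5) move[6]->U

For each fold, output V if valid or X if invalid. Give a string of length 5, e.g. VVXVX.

Initial: URDRURD -> [(0, 0), (0, 1), (1, 1), (1, 0), (2, 0), (2, 1), (3, 1), (3, 0)]
Fold 1: move[4]->L => URDRLRD INVALID (collision), skipped
Fold 2: move[3]->L => URDLURD INVALID (collision), skipped
Fold 3: move[3]->U => URDUURD INVALID (collision), skipped
Fold 4: move[0]->D => DRDRURD VALID
Fold 5: move[6]->U => DRDRURU VALID

Answer: XXXVV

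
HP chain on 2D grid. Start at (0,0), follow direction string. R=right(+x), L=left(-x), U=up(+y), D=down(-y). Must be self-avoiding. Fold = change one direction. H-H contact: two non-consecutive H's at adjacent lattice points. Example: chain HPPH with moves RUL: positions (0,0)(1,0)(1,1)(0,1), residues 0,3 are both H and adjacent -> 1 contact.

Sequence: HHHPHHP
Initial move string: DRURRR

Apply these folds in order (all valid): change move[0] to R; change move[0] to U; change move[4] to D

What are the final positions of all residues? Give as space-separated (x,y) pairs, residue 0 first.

Answer: (0,0) (0,1) (1,1) (1,2) (2,2) (2,1) (3,1)

Derivation:
Initial moves: DRURRR
Fold: move[0]->R => RRURRR (positions: [(0, 0), (1, 0), (2, 0), (2, 1), (3, 1), (4, 1), (5, 1)])
Fold: move[0]->U => URURRR (positions: [(0, 0), (0, 1), (1, 1), (1, 2), (2, 2), (3, 2), (4, 2)])
Fold: move[4]->D => URURDR (positions: [(0, 0), (0, 1), (1, 1), (1, 2), (2, 2), (2, 1), (3, 1)])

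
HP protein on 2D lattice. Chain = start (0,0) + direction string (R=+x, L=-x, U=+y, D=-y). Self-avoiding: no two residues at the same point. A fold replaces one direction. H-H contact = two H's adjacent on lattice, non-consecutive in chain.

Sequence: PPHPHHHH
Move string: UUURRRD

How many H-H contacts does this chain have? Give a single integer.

Positions: [(0, 0), (0, 1), (0, 2), (0, 3), (1, 3), (2, 3), (3, 3), (3, 2)]
No H-H contacts found.

Answer: 0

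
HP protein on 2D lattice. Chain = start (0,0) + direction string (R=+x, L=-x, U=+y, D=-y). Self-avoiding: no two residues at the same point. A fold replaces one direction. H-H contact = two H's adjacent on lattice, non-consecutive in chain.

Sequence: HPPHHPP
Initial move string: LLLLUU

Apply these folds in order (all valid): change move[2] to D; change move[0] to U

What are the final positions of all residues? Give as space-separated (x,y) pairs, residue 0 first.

Initial moves: LLLLUU
Fold: move[2]->D => LLDLUU (positions: [(0, 0), (-1, 0), (-2, 0), (-2, -1), (-3, -1), (-3, 0), (-3, 1)])
Fold: move[0]->U => ULDLUU (positions: [(0, 0), (0, 1), (-1, 1), (-1, 0), (-2, 0), (-2, 1), (-2, 2)])

Answer: (0,0) (0,1) (-1,1) (-1,0) (-2,0) (-2,1) (-2,2)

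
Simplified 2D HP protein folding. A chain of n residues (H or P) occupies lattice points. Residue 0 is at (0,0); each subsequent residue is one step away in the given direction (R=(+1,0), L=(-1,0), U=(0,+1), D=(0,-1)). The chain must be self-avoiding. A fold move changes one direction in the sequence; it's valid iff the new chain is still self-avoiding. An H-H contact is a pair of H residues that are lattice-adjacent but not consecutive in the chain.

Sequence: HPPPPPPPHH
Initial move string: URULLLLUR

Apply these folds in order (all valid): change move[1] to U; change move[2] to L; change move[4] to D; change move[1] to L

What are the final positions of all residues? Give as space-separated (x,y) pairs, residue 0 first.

Answer: (0,0) (0,1) (-1,1) (-2,1) (-3,1) (-3,0) (-4,0) (-5,0) (-5,1) (-4,1)

Derivation:
Initial moves: URULLLLUR
Fold: move[1]->U => UUULLLLUR (positions: [(0, 0), (0, 1), (0, 2), (0, 3), (-1, 3), (-2, 3), (-3, 3), (-4, 3), (-4, 4), (-3, 4)])
Fold: move[2]->L => UULLLLLUR (positions: [(0, 0), (0, 1), (0, 2), (-1, 2), (-2, 2), (-3, 2), (-4, 2), (-5, 2), (-5, 3), (-4, 3)])
Fold: move[4]->D => UULLDLLUR (positions: [(0, 0), (0, 1), (0, 2), (-1, 2), (-2, 2), (-2, 1), (-3, 1), (-4, 1), (-4, 2), (-3, 2)])
Fold: move[1]->L => ULLLDLLUR (positions: [(0, 0), (0, 1), (-1, 1), (-2, 1), (-3, 1), (-3, 0), (-4, 0), (-5, 0), (-5, 1), (-4, 1)])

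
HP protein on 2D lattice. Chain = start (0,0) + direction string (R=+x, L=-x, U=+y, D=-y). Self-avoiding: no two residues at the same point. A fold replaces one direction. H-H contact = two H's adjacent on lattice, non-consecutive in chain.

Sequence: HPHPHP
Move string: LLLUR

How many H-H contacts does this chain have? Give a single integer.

Answer: 0

Derivation:
Positions: [(0, 0), (-1, 0), (-2, 0), (-3, 0), (-3, 1), (-2, 1)]
No H-H contacts found.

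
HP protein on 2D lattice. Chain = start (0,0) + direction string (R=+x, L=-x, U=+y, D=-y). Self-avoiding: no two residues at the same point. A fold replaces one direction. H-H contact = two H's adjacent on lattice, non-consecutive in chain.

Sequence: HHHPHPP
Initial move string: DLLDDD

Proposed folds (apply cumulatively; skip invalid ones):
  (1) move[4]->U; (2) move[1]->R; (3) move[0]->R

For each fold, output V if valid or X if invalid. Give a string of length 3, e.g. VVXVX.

Answer: XXX

Derivation:
Initial: DLLDDD -> [(0, 0), (0, -1), (-1, -1), (-2, -1), (-2, -2), (-2, -3), (-2, -4)]
Fold 1: move[4]->U => DLLDUD INVALID (collision), skipped
Fold 2: move[1]->R => DRLDDD INVALID (collision), skipped
Fold 3: move[0]->R => RLLDDD INVALID (collision), skipped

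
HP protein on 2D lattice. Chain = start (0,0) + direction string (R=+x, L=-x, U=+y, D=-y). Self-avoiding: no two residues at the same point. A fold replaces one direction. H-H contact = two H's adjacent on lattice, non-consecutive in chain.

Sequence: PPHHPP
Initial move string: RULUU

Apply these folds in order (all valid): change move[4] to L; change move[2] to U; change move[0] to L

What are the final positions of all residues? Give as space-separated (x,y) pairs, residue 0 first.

Initial moves: RULUU
Fold: move[4]->L => RULUL (positions: [(0, 0), (1, 0), (1, 1), (0, 1), (0, 2), (-1, 2)])
Fold: move[2]->U => RUUUL (positions: [(0, 0), (1, 0), (1, 1), (1, 2), (1, 3), (0, 3)])
Fold: move[0]->L => LUUUL (positions: [(0, 0), (-1, 0), (-1, 1), (-1, 2), (-1, 3), (-2, 3)])

Answer: (0,0) (-1,0) (-1,1) (-1,2) (-1,3) (-2,3)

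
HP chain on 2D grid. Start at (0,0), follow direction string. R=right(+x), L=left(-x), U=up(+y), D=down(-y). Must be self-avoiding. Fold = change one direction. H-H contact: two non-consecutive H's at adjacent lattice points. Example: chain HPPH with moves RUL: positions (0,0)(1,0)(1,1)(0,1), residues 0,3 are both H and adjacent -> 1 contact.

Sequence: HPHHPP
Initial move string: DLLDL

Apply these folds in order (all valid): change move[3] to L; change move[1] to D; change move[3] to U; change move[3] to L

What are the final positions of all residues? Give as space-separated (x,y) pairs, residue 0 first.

Initial moves: DLLDL
Fold: move[3]->L => DLLLL (positions: [(0, 0), (0, -1), (-1, -1), (-2, -1), (-3, -1), (-4, -1)])
Fold: move[1]->D => DDLLL (positions: [(0, 0), (0, -1), (0, -2), (-1, -2), (-2, -2), (-3, -2)])
Fold: move[3]->U => DDLUL (positions: [(0, 0), (0, -1), (0, -2), (-1, -2), (-1, -1), (-2, -1)])
Fold: move[3]->L => DDLLL (positions: [(0, 0), (0, -1), (0, -2), (-1, -2), (-2, -2), (-3, -2)])

Answer: (0,0) (0,-1) (0,-2) (-1,-2) (-2,-2) (-3,-2)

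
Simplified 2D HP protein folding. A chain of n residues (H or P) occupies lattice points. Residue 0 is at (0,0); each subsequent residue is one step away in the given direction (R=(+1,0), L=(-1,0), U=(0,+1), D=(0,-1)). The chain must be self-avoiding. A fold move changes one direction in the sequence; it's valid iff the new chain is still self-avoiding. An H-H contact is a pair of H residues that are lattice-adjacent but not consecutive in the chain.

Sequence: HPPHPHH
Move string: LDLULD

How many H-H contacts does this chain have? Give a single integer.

Positions: [(0, 0), (-1, 0), (-1, -1), (-2, -1), (-2, 0), (-3, 0), (-3, -1)]
H-H contact: residue 3 @(-2,-1) - residue 6 @(-3, -1)

Answer: 1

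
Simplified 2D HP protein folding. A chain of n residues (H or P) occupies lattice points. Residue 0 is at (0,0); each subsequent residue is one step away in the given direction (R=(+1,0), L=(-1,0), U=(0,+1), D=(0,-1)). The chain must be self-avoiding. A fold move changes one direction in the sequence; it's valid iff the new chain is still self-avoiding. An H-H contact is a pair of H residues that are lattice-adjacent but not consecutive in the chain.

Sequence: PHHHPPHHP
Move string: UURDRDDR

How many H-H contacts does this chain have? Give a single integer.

Answer: 0

Derivation:
Positions: [(0, 0), (0, 1), (0, 2), (1, 2), (1, 1), (2, 1), (2, 0), (2, -1), (3, -1)]
No H-H contacts found.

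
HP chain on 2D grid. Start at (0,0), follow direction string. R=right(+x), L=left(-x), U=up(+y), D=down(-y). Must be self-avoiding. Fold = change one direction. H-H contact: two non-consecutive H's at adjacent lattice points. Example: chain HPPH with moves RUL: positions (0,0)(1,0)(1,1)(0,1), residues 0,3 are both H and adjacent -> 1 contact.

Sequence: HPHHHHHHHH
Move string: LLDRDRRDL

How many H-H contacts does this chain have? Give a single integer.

Answer: 1

Derivation:
Positions: [(0, 0), (-1, 0), (-2, 0), (-2, -1), (-1, -1), (-1, -2), (0, -2), (1, -2), (1, -3), (0, -3)]
H-H contact: residue 6 @(0,-2) - residue 9 @(0, -3)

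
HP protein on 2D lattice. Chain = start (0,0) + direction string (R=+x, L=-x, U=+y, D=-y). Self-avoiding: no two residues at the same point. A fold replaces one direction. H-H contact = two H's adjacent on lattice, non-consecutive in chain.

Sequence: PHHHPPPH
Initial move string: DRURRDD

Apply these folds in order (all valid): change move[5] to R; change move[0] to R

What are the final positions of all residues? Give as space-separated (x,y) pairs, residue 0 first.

Initial moves: DRURRDD
Fold: move[5]->R => DRURRRD (positions: [(0, 0), (0, -1), (1, -1), (1, 0), (2, 0), (3, 0), (4, 0), (4, -1)])
Fold: move[0]->R => RRURRRD (positions: [(0, 0), (1, 0), (2, 0), (2, 1), (3, 1), (4, 1), (5, 1), (5, 0)])

Answer: (0,0) (1,0) (2,0) (2,1) (3,1) (4,1) (5,1) (5,0)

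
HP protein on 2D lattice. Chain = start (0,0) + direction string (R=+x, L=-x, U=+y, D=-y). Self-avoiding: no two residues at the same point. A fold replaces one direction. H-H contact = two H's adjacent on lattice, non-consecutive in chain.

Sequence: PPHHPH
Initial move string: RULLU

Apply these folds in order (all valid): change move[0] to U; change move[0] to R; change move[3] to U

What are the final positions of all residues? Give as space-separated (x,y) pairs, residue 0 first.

Answer: (0,0) (1,0) (1,1) (0,1) (0,2) (0,3)

Derivation:
Initial moves: RULLU
Fold: move[0]->U => UULLU (positions: [(0, 0), (0, 1), (0, 2), (-1, 2), (-2, 2), (-2, 3)])
Fold: move[0]->R => RULLU (positions: [(0, 0), (1, 0), (1, 1), (0, 1), (-1, 1), (-1, 2)])
Fold: move[3]->U => RULUU (positions: [(0, 0), (1, 0), (1, 1), (0, 1), (0, 2), (0, 3)])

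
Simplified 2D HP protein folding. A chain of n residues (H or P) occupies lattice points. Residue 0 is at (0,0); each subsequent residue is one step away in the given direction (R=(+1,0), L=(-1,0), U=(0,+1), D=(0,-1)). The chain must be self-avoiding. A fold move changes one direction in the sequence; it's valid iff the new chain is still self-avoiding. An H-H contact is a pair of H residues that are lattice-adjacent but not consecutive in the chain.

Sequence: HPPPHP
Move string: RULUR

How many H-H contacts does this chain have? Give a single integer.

Answer: 0

Derivation:
Positions: [(0, 0), (1, 0), (1, 1), (0, 1), (0, 2), (1, 2)]
No H-H contacts found.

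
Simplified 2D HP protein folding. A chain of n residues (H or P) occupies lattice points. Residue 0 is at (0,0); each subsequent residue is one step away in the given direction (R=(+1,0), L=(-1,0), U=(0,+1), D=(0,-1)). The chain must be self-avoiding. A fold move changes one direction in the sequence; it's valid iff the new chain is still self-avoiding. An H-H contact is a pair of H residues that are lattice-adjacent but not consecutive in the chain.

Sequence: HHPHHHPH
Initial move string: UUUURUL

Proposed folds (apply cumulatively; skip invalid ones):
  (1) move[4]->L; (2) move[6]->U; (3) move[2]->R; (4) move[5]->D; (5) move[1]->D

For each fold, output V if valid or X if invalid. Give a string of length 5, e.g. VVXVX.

Answer: VVVXX

Derivation:
Initial: UUUURUL -> [(0, 0), (0, 1), (0, 2), (0, 3), (0, 4), (1, 4), (1, 5), (0, 5)]
Fold 1: move[4]->L => UUUULUL VALID
Fold 2: move[6]->U => UUUULUU VALID
Fold 3: move[2]->R => UURULUU VALID
Fold 4: move[5]->D => UURULDU INVALID (collision), skipped
Fold 5: move[1]->D => UDRULUU INVALID (collision), skipped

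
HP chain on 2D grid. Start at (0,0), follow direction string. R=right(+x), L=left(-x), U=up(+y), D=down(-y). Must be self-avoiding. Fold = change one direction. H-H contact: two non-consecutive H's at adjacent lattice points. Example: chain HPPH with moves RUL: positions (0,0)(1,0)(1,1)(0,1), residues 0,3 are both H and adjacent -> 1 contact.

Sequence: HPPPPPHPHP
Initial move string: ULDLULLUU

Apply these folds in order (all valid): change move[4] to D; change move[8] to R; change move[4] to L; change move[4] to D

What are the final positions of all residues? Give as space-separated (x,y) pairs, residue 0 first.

Initial moves: ULDLULLUU
Fold: move[4]->D => ULDLDLLUU (positions: [(0, 0), (0, 1), (-1, 1), (-1, 0), (-2, 0), (-2, -1), (-3, -1), (-4, -1), (-4, 0), (-4, 1)])
Fold: move[8]->R => ULDLDLLUR (positions: [(0, 0), (0, 1), (-1, 1), (-1, 0), (-2, 0), (-2, -1), (-3, -1), (-4, -1), (-4, 0), (-3, 0)])
Fold: move[4]->L => ULDLLLLUR (positions: [(0, 0), (0, 1), (-1, 1), (-1, 0), (-2, 0), (-3, 0), (-4, 0), (-5, 0), (-5, 1), (-4, 1)])
Fold: move[4]->D => ULDLDLLUR (positions: [(0, 0), (0, 1), (-1, 1), (-1, 0), (-2, 0), (-2, -1), (-3, -1), (-4, -1), (-4, 0), (-3, 0)])

Answer: (0,0) (0,1) (-1,1) (-1,0) (-2,0) (-2,-1) (-3,-1) (-4,-1) (-4,0) (-3,0)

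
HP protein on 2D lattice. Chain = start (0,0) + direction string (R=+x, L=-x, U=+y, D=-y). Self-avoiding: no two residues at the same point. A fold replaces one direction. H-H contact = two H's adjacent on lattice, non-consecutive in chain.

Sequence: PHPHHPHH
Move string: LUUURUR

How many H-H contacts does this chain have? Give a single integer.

Answer: 0

Derivation:
Positions: [(0, 0), (-1, 0), (-1, 1), (-1, 2), (-1, 3), (0, 3), (0, 4), (1, 4)]
No H-H contacts found.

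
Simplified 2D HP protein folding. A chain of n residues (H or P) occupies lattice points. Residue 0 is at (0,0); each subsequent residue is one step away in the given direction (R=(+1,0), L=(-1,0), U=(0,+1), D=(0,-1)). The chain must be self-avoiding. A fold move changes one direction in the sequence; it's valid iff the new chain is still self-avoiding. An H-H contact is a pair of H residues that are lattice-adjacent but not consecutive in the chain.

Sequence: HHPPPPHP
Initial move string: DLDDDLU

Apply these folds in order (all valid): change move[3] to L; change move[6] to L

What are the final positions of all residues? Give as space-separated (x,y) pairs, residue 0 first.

Initial moves: DLDDDLU
Fold: move[3]->L => DLDLDLU (positions: [(0, 0), (0, -1), (-1, -1), (-1, -2), (-2, -2), (-2, -3), (-3, -3), (-3, -2)])
Fold: move[6]->L => DLDLDLL (positions: [(0, 0), (0, -1), (-1, -1), (-1, -2), (-2, -2), (-2, -3), (-3, -3), (-4, -3)])

Answer: (0,0) (0,-1) (-1,-1) (-1,-2) (-2,-2) (-2,-3) (-3,-3) (-4,-3)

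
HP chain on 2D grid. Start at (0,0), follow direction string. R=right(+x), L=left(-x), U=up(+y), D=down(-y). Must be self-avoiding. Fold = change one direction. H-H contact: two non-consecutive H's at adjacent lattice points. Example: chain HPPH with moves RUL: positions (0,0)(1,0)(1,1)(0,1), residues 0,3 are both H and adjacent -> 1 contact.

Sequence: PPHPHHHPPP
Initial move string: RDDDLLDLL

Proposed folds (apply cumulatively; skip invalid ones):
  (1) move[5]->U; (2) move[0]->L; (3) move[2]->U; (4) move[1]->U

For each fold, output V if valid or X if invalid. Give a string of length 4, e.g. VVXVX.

Initial: RDDDLLDLL -> [(0, 0), (1, 0), (1, -1), (1, -2), (1, -3), (0, -3), (-1, -3), (-1, -4), (-2, -4), (-3, -4)]
Fold 1: move[5]->U => RDDDLUDLL INVALID (collision), skipped
Fold 2: move[0]->L => LDDDLLDLL VALID
Fold 3: move[2]->U => LDUDLLDLL INVALID (collision), skipped
Fold 4: move[1]->U => LUDDLLDLL INVALID (collision), skipped

Answer: XVXX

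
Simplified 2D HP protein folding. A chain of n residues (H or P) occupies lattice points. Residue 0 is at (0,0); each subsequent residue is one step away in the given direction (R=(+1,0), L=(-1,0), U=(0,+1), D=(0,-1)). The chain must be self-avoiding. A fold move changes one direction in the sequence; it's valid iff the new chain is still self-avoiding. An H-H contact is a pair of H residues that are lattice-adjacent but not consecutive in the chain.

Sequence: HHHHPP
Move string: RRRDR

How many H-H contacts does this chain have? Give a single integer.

Answer: 0

Derivation:
Positions: [(0, 0), (1, 0), (2, 0), (3, 0), (3, -1), (4, -1)]
No H-H contacts found.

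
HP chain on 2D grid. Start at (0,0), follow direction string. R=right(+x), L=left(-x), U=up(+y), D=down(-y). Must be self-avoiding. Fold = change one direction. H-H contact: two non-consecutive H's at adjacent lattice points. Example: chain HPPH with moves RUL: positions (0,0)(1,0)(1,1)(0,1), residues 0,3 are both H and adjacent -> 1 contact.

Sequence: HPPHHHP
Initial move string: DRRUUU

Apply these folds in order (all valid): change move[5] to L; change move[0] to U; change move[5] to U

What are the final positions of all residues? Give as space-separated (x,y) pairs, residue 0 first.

Answer: (0,0) (0,1) (1,1) (2,1) (2,2) (2,3) (2,4)

Derivation:
Initial moves: DRRUUU
Fold: move[5]->L => DRRUUL (positions: [(0, 0), (0, -1), (1, -1), (2, -1), (2, 0), (2, 1), (1, 1)])
Fold: move[0]->U => URRUUL (positions: [(0, 0), (0, 1), (1, 1), (2, 1), (2, 2), (2, 3), (1, 3)])
Fold: move[5]->U => URRUUU (positions: [(0, 0), (0, 1), (1, 1), (2, 1), (2, 2), (2, 3), (2, 4)])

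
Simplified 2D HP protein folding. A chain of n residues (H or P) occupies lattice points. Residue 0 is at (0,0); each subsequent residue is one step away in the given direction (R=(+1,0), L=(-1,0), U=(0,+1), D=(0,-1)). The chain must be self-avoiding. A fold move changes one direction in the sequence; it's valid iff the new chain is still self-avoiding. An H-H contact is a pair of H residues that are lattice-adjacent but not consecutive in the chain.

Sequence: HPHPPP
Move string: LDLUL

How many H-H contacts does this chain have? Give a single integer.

Positions: [(0, 0), (-1, 0), (-1, -1), (-2, -1), (-2, 0), (-3, 0)]
No H-H contacts found.

Answer: 0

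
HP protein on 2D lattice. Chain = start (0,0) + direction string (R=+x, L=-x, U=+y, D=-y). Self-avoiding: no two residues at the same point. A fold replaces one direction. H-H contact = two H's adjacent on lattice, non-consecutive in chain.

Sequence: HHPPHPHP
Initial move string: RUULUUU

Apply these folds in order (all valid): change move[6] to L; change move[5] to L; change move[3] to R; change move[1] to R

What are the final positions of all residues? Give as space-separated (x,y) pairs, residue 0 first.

Answer: (0,0) (1,0) (2,0) (2,1) (3,1) (3,2) (2,2) (1,2)

Derivation:
Initial moves: RUULUUU
Fold: move[6]->L => RUULUUL (positions: [(0, 0), (1, 0), (1, 1), (1, 2), (0, 2), (0, 3), (0, 4), (-1, 4)])
Fold: move[5]->L => RUULULL (positions: [(0, 0), (1, 0), (1, 1), (1, 2), (0, 2), (0, 3), (-1, 3), (-2, 3)])
Fold: move[3]->R => RUURULL (positions: [(0, 0), (1, 0), (1, 1), (1, 2), (2, 2), (2, 3), (1, 3), (0, 3)])
Fold: move[1]->R => RRURULL (positions: [(0, 0), (1, 0), (2, 0), (2, 1), (3, 1), (3, 2), (2, 2), (1, 2)])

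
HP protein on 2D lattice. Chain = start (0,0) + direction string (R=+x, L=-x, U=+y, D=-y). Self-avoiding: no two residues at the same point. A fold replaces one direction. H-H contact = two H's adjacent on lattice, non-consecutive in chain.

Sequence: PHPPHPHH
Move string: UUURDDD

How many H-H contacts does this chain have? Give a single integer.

Answer: 1

Derivation:
Positions: [(0, 0), (0, 1), (0, 2), (0, 3), (1, 3), (1, 2), (1, 1), (1, 0)]
H-H contact: residue 1 @(0,1) - residue 6 @(1, 1)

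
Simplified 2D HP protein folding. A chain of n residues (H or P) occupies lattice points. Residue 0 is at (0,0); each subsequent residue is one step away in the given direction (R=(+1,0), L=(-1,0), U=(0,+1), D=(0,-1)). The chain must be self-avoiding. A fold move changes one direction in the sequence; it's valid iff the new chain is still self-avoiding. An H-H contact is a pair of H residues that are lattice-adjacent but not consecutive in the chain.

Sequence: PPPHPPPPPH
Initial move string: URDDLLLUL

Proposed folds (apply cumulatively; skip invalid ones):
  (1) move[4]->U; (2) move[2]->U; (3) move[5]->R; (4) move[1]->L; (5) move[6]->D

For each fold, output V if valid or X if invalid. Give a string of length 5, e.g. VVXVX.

Answer: XXXVX

Derivation:
Initial: URDDLLLUL -> [(0, 0), (0, 1), (1, 1), (1, 0), (1, -1), (0, -1), (-1, -1), (-2, -1), (-2, 0), (-3, 0)]
Fold 1: move[4]->U => URDDULLUL INVALID (collision), skipped
Fold 2: move[2]->U => URUDLLLUL INVALID (collision), skipped
Fold 3: move[5]->R => URDDLRLUL INVALID (collision), skipped
Fold 4: move[1]->L => ULDDLLLUL VALID
Fold 5: move[6]->D => ULDDLLDUL INVALID (collision), skipped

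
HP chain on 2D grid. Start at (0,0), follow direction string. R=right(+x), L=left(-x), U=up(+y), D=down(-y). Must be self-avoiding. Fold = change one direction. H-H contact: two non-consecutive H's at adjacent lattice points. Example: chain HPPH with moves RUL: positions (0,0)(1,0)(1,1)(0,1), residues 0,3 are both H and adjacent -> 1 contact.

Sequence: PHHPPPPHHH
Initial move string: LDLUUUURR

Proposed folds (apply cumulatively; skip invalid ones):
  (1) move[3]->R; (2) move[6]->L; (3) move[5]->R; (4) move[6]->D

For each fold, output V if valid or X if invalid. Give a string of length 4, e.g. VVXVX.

Answer: XXVX

Derivation:
Initial: LDLUUUURR -> [(0, 0), (-1, 0), (-1, -1), (-2, -1), (-2, 0), (-2, 1), (-2, 2), (-2, 3), (-1, 3), (0, 3)]
Fold 1: move[3]->R => LDLRUUURR INVALID (collision), skipped
Fold 2: move[6]->L => LDLUUULRR INVALID (collision), skipped
Fold 3: move[5]->R => LDLUURURR VALID
Fold 4: move[6]->D => LDLUURDRR INVALID (collision), skipped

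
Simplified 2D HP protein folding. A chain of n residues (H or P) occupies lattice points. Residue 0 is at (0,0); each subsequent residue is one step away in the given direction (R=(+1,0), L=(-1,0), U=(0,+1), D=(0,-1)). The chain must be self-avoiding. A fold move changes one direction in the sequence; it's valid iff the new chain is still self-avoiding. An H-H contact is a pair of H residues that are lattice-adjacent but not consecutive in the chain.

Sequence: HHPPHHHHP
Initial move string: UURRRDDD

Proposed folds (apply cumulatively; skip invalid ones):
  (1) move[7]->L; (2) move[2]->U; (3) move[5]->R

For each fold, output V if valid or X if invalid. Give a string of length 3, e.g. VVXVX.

Initial: UURRRDDD -> [(0, 0), (0, 1), (0, 2), (1, 2), (2, 2), (3, 2), (3, 1), (3, 0), (3, -1)]
Fold 1: move[7]->L => UURRRDDL VALID
Fold 2: move[2]->U => UUURRDDL VALID
Fold 3: move[5]->R => UUURRRDL VALID

Answer: VVV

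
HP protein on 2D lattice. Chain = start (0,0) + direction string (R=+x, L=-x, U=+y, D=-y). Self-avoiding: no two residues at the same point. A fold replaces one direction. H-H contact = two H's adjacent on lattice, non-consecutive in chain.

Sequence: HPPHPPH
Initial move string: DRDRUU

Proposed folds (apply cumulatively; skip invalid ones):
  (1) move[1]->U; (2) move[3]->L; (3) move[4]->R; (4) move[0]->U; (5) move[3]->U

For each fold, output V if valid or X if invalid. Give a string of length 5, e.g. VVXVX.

Answer: XXVVX

Derivation:
Initial: DRDRUU -> [(0, 0), (0, -1), (1, -1), (1, -2), (2, -2), (2, -1), (2, 0)]
Fold 1: move[1]->U => DUDRUU INVALID (collision), skipped
Fold 2: move[3]->L => DRDLUU INVALID (collision), skipped
Fold 3: move[4]->R => DRDRRU VALID
Fold 4: move[0]->U => URDRRU VALID
Fold 5: move[3]->U => URDURU INVALID (collision), skipped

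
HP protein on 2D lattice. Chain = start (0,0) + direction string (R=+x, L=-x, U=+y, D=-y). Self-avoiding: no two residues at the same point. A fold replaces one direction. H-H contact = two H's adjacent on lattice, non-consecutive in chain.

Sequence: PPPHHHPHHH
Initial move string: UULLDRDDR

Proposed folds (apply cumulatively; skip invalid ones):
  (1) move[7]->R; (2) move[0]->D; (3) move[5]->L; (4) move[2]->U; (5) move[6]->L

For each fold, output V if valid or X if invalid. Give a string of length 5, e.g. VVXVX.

Initial: UULLDRDDR -> [(0, 0), (0, 1), (0, 2), (-1, 2), (-2, 2), (-2, 1), (-1, 1), (-1, 0), (-1, -1), (0, -1)]
Fold 1: move[7]->R => UULLDRDRR INVALID (collision), skipped
Fold 2: move[0]->D => DULLDRDDR INVALID (collision), skipped
Fold 3: move[5]->L => UULLDLDDR VALID
Fold 4: move[2]->U => UUULDLDDR VALID
Fold 5: move[6]->L => UUULDLLDR VALID

Answer: XXVVV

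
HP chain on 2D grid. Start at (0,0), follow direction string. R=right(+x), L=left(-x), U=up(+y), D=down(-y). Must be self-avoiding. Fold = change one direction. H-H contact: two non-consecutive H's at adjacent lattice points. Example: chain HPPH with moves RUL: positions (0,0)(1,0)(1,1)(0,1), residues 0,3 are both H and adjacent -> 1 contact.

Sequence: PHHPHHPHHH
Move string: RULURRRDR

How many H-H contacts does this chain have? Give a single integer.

Answer: 1

Derivation:
Positions: [(0, 0), (1, 0), (1, 1), (0, 1), (0, 2), (1, 2), (2, 2), (3, 2), (3, 1), (4, 1)]
H-H contact: residue 2 @(1,1) - residue 5 @(1, 2)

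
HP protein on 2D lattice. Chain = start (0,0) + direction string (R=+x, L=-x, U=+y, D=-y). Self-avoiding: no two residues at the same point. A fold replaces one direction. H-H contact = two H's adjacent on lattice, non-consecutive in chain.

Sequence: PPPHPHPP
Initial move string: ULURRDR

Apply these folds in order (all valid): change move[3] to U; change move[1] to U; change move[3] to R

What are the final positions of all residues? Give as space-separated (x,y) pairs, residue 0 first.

Initial moves: ULURRDR
Fold: move[3]->U => ULUURDR (positions: [(0, 0), (0, 1), (-1, 1), (-1, 2), (-1, 3), (0, 3), (0, 2), (1, 2)])
Fold: move[1]->U => UUUURDR (positions: [(0, 0), (0, 1), (0, 2), (0, 3), (0, 4), (1, 4), (1, 3), (2, 3)])
Fold: move[3]->R => UUURRDR (positions: [(0, 0), (0, 1), (0, 2), (0, 3), (1, 3), (2, 3), (2, 2), (3, 2)])

Answer: (0,0) (0,1) (0,2) (0,3) (1,3) (2,3) (2,2) (3,2)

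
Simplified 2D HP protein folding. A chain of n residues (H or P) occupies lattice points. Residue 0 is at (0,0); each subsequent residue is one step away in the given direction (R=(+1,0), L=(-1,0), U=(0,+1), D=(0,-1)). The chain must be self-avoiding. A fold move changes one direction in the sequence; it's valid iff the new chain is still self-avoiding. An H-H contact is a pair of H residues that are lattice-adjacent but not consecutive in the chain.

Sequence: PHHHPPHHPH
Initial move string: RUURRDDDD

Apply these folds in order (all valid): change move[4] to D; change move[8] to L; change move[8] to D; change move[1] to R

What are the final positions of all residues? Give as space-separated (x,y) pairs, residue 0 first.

Answer: (0,0) (1,0) (2,0) (2,1) (3,1) (3,0) (3,-1) (3,-2) (3,-3) (3,-4)

Derivation:
Initial moves: RUURRDDDD
Fold: move[4]->D => RUURDDDDD (positions: [(0, 0), (1, 0), (1, 1), (1, 2), (2, 2), (2, 1), (2, 0), (2, -1), (2, -2), (2, -3)])
Fold: move[8]->L => RUURDDDDL (positions: [(0, 0), (1, 0), (1, 1), (1, 2), (2, 2), (2, 1), (2, 0), (2, -1), (2, -2), (1, -2)])
Fold: move[8]->D => RUURDDDDD (positions: [(0, 0), (1, 0), (1, 1), (1, 2), (2, 2), (2, 1), (2, 0), (2, -1), (2, -2), (2, -3)])
Fold: move[1]->R => RRURDDDDD (positions: [(0, 0), (1, 0), (2, 0), (2, 1), (3, 1), (3, 0), (3, -1), (3, -2), (3, -3), (3, -4)])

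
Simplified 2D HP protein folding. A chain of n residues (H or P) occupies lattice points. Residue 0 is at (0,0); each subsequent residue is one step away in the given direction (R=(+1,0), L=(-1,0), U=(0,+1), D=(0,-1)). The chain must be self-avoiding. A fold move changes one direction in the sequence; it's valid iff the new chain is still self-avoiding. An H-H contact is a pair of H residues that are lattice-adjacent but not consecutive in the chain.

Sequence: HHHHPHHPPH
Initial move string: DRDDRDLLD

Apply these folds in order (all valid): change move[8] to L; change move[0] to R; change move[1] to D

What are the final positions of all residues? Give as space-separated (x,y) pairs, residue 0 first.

Answer: (0,0) (1,0) (1,-1) (1,-2) (1,-3) (2,-3) (2,-4) (1,-4) (0,-4) (-1,-4)

Derivation:
Initial moves: DRDDRDLLD
Fold: move[8]->L => DRDDRDLLL (positions: [(0, 0), (0, -1), (1, -1), (1, -2), (1, -3), (2, -3), (2, -4), (1, -4), (0, -4), (-1, -4)])
Fold: move[0]->R => RRDDRDLLL (positions: [(0, 0), (1, 0), (2, 0), (2, -1), (2, -2), (3, -2), (3, -3), (2, -3), (1, -3), (0, -3)])
Fold: move[1]->D => RDDDRDLLL (positions: [(0, 0), (1, 0), (1, -1), (1, -2), (1, -3), (2, -3), (2, -4), (1, -4), (0, -4), (-1, -4)])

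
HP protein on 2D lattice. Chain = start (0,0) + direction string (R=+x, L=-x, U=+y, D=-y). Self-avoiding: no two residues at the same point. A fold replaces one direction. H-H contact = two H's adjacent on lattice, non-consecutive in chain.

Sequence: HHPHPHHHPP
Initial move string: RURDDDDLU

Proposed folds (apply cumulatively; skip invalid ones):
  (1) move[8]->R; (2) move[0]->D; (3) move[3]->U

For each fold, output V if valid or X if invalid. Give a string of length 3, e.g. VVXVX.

Initial: RURDDDDLU -> [(0, 0), (1, 0), (1, 1), (2, 1), (2, 0), (2, -1), (2, -2), (2, -3), (1, -3), (1, -2)]
Fold 1: move[8]->R => RURDDDDLR INVALID (collision), skipped
Fold 2: move[0]->D => DURDDDDLU INVALID (collision), skipped
Fold 3: move[3]->U => RURUDDDLU INVALID (collision), skipped

Answer: XXX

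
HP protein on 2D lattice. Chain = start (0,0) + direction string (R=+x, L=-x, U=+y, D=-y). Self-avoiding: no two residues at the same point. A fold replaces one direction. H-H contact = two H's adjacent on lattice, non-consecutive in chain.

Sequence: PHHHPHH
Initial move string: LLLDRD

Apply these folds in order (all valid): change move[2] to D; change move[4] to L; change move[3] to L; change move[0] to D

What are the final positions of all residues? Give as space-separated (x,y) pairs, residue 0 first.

Initial moves: LLLDRD
Fold: move[2]->D => LLDDRD (positions: [(0, 0), (-1, 0), (-2, 0), (-2, -1), (-2, -2), (-1, -2), (-1, -3)])
Fold: move[4]->L => LLDDLD (positions: [(0, 0), (-1, 0), (-2, 0), (-2, -1), (-2, -2), (-3, -2), (-3, -3)])
Fold: move[3]->L => LLDLLD (positions: [(0, 0), (-1, 0), (-2, 0), (-2, -1), (-3, -1), (-4, -1), (-4, -2)])
Fold: move[0]->D => DLDLLD (positions: [(0, 0), (0, -1), (-1, -1), (-1, -2), (-2, -2), (-3, -2), (-3, -3)])

Answer: (0,0) (0,-1) (-1,-1) (-1,-2) (-2,-2) (-3,-2) (-3,-3)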